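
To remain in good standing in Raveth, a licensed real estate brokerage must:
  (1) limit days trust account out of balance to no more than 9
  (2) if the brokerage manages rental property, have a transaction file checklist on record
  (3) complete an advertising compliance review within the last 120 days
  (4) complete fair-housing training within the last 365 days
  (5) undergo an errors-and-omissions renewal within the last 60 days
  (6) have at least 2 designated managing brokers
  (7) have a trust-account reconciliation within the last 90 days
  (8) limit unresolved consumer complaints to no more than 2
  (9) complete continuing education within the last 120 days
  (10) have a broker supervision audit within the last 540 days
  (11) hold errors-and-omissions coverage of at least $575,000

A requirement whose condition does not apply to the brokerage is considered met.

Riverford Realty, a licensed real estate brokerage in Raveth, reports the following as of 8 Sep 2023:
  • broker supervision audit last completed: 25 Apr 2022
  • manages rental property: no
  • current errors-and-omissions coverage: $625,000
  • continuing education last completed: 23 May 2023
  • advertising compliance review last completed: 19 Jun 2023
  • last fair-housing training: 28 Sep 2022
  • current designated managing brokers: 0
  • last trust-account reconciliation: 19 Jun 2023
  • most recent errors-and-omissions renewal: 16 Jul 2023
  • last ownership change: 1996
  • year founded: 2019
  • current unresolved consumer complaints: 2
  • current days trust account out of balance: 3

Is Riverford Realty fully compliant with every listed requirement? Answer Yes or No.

1. days trust account out of balance 3 ≤ 9 → met
2. condition 'manages rental property' does not hold → requirement n/a → met
3. advertising compliance review 81 days ago vs limit 120 → met
4. fair-housing training 345 days ago vs limit 365 → met
5. errors-and-omissions renewal 54 days ago vs limit 60 → met
6. designated managing brokers 0 < 2 → not met
7. trust-account reconciliation 81 days ago vs limit 90 → met
8. unresolved consumer complaints 2 ≤ 2 → met
9. continuing education 108 days ago vs limit 120 → met
10. broker supervision audit 501 days ago vs limit 540 → met
11. errors-and-omissions coverage $625,000 ≥ $575,000 → met
Not met: 6

No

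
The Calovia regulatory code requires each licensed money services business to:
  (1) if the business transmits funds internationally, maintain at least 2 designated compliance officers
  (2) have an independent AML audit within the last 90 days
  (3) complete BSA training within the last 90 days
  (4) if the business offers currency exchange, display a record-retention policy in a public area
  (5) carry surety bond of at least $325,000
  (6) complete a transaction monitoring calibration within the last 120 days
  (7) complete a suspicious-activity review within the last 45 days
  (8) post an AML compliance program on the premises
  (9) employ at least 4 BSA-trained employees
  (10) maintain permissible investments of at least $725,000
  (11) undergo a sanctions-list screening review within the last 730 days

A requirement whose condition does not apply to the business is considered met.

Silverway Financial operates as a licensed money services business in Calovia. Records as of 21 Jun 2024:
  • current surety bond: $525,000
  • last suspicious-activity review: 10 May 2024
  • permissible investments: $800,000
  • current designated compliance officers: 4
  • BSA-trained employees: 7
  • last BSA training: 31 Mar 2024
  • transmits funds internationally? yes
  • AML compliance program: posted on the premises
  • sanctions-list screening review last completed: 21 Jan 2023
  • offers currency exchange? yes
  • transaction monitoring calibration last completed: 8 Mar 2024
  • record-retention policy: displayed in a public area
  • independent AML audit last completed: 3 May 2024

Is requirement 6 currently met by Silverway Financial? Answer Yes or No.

Yes

6. transaction monitoring calibration 105 days ago vs limit 120 → met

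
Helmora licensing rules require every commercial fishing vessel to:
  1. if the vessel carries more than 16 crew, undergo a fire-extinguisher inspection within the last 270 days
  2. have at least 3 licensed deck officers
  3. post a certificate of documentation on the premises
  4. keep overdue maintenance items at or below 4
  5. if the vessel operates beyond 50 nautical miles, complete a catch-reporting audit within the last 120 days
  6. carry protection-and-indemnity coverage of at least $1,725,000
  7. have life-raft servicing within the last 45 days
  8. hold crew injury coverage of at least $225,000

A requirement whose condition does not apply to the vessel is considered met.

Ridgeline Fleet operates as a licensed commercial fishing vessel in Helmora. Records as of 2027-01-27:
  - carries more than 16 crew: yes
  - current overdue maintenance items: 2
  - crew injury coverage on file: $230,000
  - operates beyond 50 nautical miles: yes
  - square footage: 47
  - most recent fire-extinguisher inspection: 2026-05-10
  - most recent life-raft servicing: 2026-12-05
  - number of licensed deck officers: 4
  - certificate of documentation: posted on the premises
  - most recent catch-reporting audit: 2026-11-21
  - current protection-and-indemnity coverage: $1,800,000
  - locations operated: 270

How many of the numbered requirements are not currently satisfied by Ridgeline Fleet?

1

1. condition 'carries more than 16 crew' holds; fire-extinguisher inspection 262 days ago vs limit 270 → met
2. licensed deck officers 4 ≥ 3 → met
3. certificate of documentation present → met
4. overdue maintenance items 2 ≤ 4 → met
5. condition 'operates beyond 50 nautical miles' holds; catch-reporting audit 67 days ago vs limit 120 → met
6. protection-and-indemnity coverage $1,800,000 ≥ $1,725,000 → met
7. life-raft servicing 53 days ago vs limit 45 → not met
8. crew injury coverage $230,000 ≥ $225,000 → met
Not met: 1 of 8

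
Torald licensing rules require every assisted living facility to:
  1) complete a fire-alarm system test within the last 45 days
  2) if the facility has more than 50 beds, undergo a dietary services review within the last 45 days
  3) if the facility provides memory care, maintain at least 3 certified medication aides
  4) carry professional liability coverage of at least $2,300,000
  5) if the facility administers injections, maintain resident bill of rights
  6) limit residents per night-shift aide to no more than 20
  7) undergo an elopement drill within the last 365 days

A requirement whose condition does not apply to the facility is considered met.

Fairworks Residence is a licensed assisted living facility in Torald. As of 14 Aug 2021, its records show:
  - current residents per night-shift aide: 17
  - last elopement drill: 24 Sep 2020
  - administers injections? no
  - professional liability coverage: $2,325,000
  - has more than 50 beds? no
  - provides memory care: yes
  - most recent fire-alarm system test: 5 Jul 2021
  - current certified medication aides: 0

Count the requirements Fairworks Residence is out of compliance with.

1

1. fire-alarm system test 40 days ago vs limit 45 → met
2. condition 'has more than 50 beds' does not hold → requirement n/a → met
3. condition 'provides memory care' holds; certified medication aides 0 < 3 → not met
4. professional liability coverage $2,325,000 ≥ $2,300,000 → met
5. condition 'administers injections' does not hold → requirement n/a → met
6. residents per night-shift aide 17 ≤ 20 → met
7. elopement drill 324 days ago vs limit 365 → met
Not met: 1 of 7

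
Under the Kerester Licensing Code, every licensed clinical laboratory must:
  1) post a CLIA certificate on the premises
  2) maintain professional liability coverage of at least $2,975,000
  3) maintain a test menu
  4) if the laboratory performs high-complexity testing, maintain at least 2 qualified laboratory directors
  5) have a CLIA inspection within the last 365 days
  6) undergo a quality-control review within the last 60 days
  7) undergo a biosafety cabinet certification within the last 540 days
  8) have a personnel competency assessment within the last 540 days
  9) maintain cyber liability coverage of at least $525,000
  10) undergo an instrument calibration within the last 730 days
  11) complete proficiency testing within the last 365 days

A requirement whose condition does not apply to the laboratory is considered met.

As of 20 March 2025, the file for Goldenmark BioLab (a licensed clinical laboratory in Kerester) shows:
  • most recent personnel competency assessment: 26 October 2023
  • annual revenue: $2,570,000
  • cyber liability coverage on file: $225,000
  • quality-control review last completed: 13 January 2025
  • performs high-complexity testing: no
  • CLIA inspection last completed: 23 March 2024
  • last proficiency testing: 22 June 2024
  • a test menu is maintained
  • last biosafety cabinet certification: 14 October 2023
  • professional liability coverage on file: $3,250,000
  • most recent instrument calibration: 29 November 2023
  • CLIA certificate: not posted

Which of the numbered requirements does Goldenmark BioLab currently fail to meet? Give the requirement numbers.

1. CLIA certificate absent → not met
2. professional liability coverage $3,250,000 ≥ $2,975,000 → met
3. test menu present → met
4. condition 'performs high-complexity testing' does not hold → requirement n/a → met
5. CLIA inspection 362 days ago vs limit 365 → met
6. quality-control review 66 days ago vs limit 60 → not met
7. biosafety cabinet certification 523 days ago vs limit 540 → met
8. personnel competency assessment 511 days ago vs limit 540 → met
9. cyber liability coverage $225,000 < $525,000 → not met
10. instrument calibration 477 days ago vs limit 730 → met
11. proficiency testing 271 days ago vs limit 365 → met
Not met: 1, 6, 9

1, 6, 9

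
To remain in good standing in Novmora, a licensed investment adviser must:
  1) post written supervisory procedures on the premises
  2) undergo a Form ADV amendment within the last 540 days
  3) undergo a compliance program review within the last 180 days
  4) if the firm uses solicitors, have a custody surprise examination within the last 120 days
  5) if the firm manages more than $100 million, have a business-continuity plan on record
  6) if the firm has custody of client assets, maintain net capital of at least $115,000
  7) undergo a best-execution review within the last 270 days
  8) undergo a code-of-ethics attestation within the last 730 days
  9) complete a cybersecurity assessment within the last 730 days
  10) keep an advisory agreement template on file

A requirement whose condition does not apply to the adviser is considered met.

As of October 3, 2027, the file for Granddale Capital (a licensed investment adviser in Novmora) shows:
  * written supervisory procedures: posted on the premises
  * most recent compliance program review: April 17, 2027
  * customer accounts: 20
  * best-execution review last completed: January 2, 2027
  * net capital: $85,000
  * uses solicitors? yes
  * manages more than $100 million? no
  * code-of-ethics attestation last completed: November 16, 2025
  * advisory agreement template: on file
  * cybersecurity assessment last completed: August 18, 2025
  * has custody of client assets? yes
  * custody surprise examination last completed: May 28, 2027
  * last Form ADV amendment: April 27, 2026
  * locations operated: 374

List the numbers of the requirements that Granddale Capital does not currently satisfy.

1. written supervisory procedures present → met
2. Form ADV amendment 524 days ago vs limit 540 → met
3. compliance program review 169 days ago vs limit 180 → met
4. condition 'uses solicitors' holds; custody surprise examination 128 days ago vs limit 120 → not met
5. condition 'manages more than $100 million' does not hold → requirement n/a → met
6. condition 'has custody of client assets' holds; net capital $85,000 < $115,000 → not met
7. best-execution review 274 days ago vs limit 270 → not met
8. code-of-ethics attestation 686 days ago vs limit 730 → met
9. cybersecurity assessment 776 days ago vs limit 730 → not met
10. advisory agreement template present → met
Not met: 4, 6, 7, 9

4, 6, 7, 9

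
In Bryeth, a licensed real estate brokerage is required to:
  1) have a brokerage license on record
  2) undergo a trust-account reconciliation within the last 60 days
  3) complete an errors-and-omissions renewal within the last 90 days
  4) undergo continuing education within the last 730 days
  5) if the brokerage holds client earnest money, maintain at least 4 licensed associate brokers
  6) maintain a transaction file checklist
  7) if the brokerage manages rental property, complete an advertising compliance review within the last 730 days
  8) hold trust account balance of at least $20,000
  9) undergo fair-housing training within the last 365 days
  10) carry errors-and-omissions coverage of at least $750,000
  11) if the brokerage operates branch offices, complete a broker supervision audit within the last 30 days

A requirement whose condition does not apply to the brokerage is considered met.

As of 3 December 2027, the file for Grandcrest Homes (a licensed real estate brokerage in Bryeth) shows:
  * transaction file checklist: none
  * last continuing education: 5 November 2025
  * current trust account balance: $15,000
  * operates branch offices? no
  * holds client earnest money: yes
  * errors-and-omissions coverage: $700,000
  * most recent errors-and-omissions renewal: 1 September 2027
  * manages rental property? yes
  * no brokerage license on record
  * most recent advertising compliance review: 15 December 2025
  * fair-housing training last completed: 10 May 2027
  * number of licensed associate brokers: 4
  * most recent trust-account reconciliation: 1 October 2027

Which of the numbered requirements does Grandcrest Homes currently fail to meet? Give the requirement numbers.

1. brokerage license absent → not met
2. trust-account reconciliation 63 days ago vs limit 60 → not met
3. errors-and-omissions renewal 93 days ago vs limit 90 → not met
4. continuing education 758 days ago vs limit 730 → not met
5. condition 'holds client earnest money' holds; licensed associate brokers 4 ≥ 4 → met
6. transaction file checklist absent → not met
7. condition 'manages rental property' holds; advertising compliance review 718 days ago vs limit 730 → met
8. trust account balance $15,000 < $20,000 → not met
9. fair-housing training 207 days ago vs limit 365 → met
10. errors-and-omissions coverage $700,000 < $750,000 → not met
11. condition 'operates branch offices' does not hold → requirement n/a → met
Not met: 1, 2, 3, 4, 6, 8, 10

1, 2, 3, 4, 6, 8, 10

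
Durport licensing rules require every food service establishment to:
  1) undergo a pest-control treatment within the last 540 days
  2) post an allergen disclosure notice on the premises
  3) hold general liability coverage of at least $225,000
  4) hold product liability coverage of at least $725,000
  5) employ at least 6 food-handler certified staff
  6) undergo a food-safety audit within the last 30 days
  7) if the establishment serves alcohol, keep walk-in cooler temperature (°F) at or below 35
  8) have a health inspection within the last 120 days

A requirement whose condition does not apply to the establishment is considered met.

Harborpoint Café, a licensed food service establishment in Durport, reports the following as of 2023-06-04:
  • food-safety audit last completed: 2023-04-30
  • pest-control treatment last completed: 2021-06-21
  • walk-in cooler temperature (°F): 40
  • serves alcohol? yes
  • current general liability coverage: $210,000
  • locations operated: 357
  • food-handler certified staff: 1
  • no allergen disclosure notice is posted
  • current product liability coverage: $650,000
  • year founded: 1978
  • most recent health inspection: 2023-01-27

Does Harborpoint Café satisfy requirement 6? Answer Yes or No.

No

6. food-safety audit 35 days ago vs limit 30 → not met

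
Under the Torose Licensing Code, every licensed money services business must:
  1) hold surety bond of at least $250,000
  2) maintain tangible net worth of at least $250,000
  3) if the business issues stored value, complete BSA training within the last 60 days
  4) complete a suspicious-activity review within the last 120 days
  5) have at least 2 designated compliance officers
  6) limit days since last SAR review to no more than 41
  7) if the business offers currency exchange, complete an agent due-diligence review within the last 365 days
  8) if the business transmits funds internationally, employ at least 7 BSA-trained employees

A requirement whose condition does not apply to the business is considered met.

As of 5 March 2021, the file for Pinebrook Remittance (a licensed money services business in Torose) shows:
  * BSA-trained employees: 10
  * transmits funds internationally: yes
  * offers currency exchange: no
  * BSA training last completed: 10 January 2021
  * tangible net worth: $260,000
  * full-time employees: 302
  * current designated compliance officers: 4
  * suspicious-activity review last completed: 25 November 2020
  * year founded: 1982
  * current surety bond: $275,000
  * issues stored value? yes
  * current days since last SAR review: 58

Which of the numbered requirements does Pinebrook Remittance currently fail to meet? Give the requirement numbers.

1. surety bond $275,000 ≥ $250,000 → met
2. tangible net worth $260,000 ≥ $250,000 → met
3. condition 'issues stored value' holds; BSA training 54 days ago vs limit 60 → met
4. suspicious-activity review 100 days ago vs limit 120 → met
5. designated compliance officers 4 ≥ 2 → met
6. days since last SAR review 58 > 41 → not met
7. condition 'offers currency exchange' does not hold → requirement n/a → met
8. condition 'transmits funds internationally' holds; BSA-trained employees 10 ≥ 7 → met
Not met: 6

6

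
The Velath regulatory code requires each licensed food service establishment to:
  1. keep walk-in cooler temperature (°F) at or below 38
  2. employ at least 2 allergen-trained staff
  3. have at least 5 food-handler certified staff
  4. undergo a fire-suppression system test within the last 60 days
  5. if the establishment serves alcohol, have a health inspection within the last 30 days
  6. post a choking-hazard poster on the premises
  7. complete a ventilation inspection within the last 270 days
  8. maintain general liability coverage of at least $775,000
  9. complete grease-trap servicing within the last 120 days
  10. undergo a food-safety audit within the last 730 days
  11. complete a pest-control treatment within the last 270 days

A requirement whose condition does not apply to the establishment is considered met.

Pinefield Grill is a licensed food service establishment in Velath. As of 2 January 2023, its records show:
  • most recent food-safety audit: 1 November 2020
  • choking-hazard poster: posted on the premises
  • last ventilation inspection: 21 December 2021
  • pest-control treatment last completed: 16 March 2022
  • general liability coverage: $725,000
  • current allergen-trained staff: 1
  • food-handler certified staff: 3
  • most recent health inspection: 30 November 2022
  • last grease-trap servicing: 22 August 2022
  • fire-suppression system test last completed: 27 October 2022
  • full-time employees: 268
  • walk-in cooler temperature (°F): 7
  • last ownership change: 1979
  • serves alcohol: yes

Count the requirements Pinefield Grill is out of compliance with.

1. walk-in cooler temperature (°F) 7 ≤ 38 → met
2. allergen-trained staff 1 < 2 → not met
3. food-handler certified staff 3 < 5 → not met
4. fire-suppression system test 67 days ago vs limit 60 → not met
5. condition 'serves alcohol' holds; health inspection 33 days ago vs limit 30 → not met
6. choking-hazard poster present → met
7. ventilation inspection 377 days ago vs limit 270 → not met
8. general liability coverage $725,000 < $775,000 → not met
9. grease-trap servicing 133 days ago vs limit 120 → not met
10. food-safety audit 792 days ago vs limit 730 → not met
11. pest-control treatment 292 days ago vs limit 270 → not met
Not met: 9 of 11

9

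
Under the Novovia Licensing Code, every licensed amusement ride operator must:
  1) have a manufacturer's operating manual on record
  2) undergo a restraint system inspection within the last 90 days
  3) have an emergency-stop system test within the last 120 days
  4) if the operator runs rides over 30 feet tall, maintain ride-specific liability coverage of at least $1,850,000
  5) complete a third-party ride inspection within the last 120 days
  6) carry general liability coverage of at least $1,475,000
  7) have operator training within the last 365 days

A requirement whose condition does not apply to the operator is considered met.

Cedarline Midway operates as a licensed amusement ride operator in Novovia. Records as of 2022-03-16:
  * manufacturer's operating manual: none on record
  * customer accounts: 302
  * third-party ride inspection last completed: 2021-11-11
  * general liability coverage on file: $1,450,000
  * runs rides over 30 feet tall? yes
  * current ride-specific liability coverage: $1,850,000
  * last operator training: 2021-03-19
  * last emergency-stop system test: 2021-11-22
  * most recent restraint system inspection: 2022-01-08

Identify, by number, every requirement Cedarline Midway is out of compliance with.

1. manufacturer's operating manual absent → not met
2. restraint system inspection 67 days ago vs limit 90 → met
3. emergency-stop system test 114 days ago vs limit 120 → met
4. condition 'runs rides over 30 feet tall' holds; ride-specific liability coverage $1,850,000 ≥ $1,850,000 → met
5. third-party ride inspection 125 days ago vs limit 120 → not met
6. general liability coverage $1,450,000 < $1,475,000 → not met
7. operator training 362 days ago vs limit 365 → met
Not met: 1, 5, 6

1, 5, 6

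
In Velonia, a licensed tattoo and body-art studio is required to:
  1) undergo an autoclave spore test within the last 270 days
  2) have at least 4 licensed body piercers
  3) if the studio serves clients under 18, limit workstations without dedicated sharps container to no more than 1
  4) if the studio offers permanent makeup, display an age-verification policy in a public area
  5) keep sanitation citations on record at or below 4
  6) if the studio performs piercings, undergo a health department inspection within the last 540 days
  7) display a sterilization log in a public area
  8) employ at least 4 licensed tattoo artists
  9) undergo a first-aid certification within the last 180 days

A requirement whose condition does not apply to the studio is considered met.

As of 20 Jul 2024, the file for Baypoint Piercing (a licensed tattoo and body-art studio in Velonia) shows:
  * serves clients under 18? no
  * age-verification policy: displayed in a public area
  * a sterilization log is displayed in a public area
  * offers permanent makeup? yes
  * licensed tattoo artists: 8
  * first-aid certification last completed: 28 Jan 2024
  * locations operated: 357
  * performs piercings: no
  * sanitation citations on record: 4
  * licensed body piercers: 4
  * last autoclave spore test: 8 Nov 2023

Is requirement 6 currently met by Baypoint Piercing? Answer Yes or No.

Yes

6. condition 'performs piercings' does not hold → requirement n/a → met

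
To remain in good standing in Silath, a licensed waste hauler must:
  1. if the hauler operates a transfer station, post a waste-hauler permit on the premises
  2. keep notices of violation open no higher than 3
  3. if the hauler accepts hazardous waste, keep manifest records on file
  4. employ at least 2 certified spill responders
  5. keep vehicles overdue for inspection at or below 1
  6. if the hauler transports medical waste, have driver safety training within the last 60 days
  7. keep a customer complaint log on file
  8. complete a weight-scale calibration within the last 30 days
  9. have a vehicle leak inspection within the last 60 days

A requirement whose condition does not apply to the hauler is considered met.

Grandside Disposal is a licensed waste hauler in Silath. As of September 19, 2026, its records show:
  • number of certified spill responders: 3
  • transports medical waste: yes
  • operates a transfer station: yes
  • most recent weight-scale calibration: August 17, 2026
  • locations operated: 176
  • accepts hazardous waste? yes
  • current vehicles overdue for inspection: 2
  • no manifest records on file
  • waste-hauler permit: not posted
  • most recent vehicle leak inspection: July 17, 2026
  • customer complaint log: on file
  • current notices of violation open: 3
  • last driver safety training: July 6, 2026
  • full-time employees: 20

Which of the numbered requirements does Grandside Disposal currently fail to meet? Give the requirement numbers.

1, 3, 5, 6, 8, 9

1. condition 'operates a transfer station' holds; waste-hauler permit absent → not met
2. notices of violation open 3 ≤ 3 → met
3. condition 'accepts hazardous waste' holds; manifest records absent → not met
4. certified spill responders 3 ≥ 2 → met
5. vehicles overdue for inspection 2 > 1 → not met
6. condition 'transports medical waste' holds; driver safety training 75 days ago vs limit 60 → not met
7. customer complaint log present → met
8. weight-scale calibration 33 days ago vs limit 30 → not met
9. vehicle leak inspection 64 days ago vs limit 60 → not met
Not met: 1, 3, 5, 6, 8, 9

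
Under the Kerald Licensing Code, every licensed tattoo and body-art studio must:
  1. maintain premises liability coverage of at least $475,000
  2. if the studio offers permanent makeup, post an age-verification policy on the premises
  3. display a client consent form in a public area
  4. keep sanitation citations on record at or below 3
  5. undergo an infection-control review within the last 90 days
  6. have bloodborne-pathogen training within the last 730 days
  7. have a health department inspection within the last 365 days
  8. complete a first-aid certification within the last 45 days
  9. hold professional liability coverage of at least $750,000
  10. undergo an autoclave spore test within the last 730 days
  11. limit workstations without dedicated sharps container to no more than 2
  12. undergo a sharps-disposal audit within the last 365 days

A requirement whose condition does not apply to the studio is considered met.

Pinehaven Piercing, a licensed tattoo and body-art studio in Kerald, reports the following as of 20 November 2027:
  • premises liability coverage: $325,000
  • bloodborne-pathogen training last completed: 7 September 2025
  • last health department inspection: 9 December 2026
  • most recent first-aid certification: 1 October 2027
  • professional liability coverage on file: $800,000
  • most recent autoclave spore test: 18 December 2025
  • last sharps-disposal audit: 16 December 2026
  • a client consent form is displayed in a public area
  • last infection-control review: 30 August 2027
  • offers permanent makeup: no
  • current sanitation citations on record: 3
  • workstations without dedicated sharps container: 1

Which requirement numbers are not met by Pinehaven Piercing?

1, 6, 8

1. premises liability coverage $325,000 < $475,000 → not met
2. condition 'offers permanent makeup' does not hold → requirement n/a → met
3. client consent form present → met
4. sanitation citations on record 3 ≤ 3 → met
5. infection-control review 82 days ago vs limit 90 → met
6. bloodborne-pathogen training 804 days ago vs limit 730 → not met
7. health department inspection 346 days ago vs limit 365 → met
8. first-aid certification 50 days ago vs limit 45 → not met
9. professional liability coverage $800,000 ≥ $750,000 → met
10. autoclave spore test 702 days ago vs limit 730 → met
11. workstations without dedicated sharps container 1 ≤ 2 → met
12. sharps-disposal audit 339 days ago vs limit 365 → met
Not met: 1, 6, 8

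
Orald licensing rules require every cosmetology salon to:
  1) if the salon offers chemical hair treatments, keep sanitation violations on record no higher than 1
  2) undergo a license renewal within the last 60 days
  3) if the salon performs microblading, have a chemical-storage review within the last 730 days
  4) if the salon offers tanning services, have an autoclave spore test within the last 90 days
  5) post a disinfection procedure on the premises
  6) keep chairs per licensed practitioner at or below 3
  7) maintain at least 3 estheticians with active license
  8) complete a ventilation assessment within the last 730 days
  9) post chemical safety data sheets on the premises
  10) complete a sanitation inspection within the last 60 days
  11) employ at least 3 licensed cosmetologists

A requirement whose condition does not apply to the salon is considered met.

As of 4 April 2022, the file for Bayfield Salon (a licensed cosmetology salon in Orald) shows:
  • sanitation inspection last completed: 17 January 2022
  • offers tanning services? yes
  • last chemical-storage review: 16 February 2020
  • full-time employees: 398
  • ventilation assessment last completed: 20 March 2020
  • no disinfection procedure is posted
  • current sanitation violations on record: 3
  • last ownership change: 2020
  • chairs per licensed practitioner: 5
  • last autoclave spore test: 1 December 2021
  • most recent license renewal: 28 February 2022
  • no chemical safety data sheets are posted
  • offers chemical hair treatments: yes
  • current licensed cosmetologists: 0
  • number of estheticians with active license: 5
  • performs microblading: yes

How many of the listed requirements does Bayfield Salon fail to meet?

9

1. condition 'offers chemical hair treatments' holds; sanitation violations on record 3 > 1 → not met
2. license renewal 35 days ago vs limit 60 → met
3. condition 'performs microblading' holds; chemical-storage review 778 days ago vs limit 730 → not met
4. condition 'offers tanning services' holds; autoclave spore test 124 days ago vs limit 90 → not met
5. disinfection procedure absent → not met
6. chairs per licensed practitioner 5 > 3 → not met
7. estheticians with active license 5 ≥ 3 → met
8. ventilation assessment 745 days ago vs limit 730 → not met
9. chemical safety data sheets absent → not met
10. sanitation inspection 77 days ago vs limit 60 → not met
11. licensed cosmetologists 0 < 3 → not met
Not met: 9 of 11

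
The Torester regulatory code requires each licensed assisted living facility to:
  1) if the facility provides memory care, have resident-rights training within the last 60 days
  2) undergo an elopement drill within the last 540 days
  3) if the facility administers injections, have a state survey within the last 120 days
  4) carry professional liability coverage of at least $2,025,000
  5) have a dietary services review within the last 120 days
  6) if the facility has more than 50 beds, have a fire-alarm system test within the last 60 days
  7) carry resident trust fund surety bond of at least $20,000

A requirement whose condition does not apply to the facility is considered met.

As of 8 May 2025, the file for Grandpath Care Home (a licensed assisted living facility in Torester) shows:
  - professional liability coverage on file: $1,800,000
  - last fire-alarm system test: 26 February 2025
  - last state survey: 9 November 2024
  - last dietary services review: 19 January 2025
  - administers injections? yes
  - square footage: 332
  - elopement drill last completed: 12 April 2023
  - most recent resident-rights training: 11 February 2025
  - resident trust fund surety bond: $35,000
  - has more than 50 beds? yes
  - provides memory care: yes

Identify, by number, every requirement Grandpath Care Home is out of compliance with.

1, 2, 3, 4, 6

1. condition 'provides memory care' holds; resident-rights training 86 days ago vs limit 60 → not met
2. elopement drill 757 days ago vs limit 540 → not met
3. condition 'administers injections' holds; state survey 180 days ago vs limit 120 → not met
4. professional liability coverage $1,800,000 < $2,025,000 → not met
5. dietary services review 109 days ago vs limit 120 → met
6. condition 'has more than 50 beds' holds; fire-alarm system test 71 days ago vs limit 60 → not met
7. resident trust fund surety bond $35,000 ≥ $20,000 → met
Not met: 1, 2, 3, 4, 6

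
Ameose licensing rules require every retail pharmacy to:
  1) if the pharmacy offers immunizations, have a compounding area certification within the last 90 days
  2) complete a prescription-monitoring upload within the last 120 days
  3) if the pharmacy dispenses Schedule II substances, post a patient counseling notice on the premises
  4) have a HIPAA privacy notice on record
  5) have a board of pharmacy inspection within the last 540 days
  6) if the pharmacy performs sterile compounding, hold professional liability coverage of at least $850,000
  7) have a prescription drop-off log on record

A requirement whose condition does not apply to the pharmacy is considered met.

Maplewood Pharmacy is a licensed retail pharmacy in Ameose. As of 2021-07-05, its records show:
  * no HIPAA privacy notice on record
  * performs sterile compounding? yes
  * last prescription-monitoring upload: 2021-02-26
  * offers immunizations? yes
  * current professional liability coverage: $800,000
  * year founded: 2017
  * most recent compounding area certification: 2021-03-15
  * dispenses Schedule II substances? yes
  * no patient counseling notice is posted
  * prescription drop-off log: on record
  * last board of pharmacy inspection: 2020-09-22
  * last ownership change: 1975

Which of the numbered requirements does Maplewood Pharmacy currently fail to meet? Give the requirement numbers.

1, 2, 3, 4, 6

1. condition 'offers immunizations' holds; compounding area certification 112 days ago vs limit 90 → not met
2. prescription-monitoring upload 129 days ago vs limit 120 → not met
3. condition 'dispenses Schedule II substances' holds; patient counseling notice absent → not met
4. HIPAA privacy notice absent → not met
5. board of pharmacy inspection 286 days ago vs limit 540 → met
6. condition 'performs sterile compounding' holds; professional liability coverage $800,000 < $850,000 → not met
7. prescription drop-off log present → met
Not met: 1, 2, 3, 4, 6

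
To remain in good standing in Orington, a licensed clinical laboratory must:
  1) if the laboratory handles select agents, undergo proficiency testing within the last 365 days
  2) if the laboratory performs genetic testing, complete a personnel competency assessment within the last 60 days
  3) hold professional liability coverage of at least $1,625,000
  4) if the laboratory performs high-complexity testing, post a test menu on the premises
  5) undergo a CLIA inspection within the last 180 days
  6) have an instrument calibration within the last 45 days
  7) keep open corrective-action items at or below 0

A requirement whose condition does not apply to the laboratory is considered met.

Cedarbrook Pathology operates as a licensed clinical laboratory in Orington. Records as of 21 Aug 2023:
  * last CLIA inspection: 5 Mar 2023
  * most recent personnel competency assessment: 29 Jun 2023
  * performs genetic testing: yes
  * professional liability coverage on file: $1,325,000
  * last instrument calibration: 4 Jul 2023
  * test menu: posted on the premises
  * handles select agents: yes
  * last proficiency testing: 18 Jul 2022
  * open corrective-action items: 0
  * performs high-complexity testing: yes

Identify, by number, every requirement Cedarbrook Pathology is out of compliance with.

1, 3, 6

1. condition 'handles select agents' holds; proficiency testing 399 days ago vs limit 365 → not met
2. condition 'performs genetic testing' holds; personnel competency assessment 53 days ago vs limit 60 → met
3. professional liability coverage $1,325,000 < $1,625,000 → not met
4. condition 'performs high-complexity testing' holds; test menu present → met
5. CLIA inspection 169 days ago vs limit 180 → met
6. instrument calibration 48 days ago vs limit 45 → not met
7. open corrective-action items 0 ≤ 0 → met
Not met: 1, 3, 6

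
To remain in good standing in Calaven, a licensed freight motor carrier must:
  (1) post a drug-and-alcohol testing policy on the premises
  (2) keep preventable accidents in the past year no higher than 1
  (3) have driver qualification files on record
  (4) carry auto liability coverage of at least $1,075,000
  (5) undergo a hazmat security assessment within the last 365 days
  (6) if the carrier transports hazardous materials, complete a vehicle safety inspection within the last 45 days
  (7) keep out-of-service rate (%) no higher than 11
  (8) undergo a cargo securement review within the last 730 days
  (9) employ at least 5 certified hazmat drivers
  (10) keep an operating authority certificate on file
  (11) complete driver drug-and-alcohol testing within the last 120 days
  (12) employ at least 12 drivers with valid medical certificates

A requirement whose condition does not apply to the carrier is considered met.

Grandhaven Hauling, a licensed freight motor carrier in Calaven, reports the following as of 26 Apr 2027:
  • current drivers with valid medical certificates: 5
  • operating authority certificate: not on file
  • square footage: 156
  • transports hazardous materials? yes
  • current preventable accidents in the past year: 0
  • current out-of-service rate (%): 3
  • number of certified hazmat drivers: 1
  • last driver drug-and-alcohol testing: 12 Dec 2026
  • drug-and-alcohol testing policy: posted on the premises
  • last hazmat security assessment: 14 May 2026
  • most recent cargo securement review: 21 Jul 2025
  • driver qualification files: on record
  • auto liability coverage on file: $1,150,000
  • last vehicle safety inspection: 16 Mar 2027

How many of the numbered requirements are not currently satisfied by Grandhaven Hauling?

1. drug-and-alcohol testing policy present → met
2. preventable accidents in the past year 0 ≤ 1 → met
3. driver qualification files present → met
4. auto liability coverage $1,150,000 ≥ $1,075,000 → met
5. hazmat security assessment 347 days ago vs limit 365 → met
6. condition 'transports hazardous materials' holds; vehicle safety inspection 41 days ago vs limit 45 → met
7. out-of-service rate (%) 3 ≤ 11 → met
8. cargo securement review 644 days ago vs limit 730 → met
9. certified hazmat drivers 1 < 5 → not met
10. operating authority certificate absent → not met
11. driver drug-and-alcohol testing 135 days ago vs limit 120 → not met
12. drivers with valid medical certificates 5 < 12 → not met
Not met: 4 of 12

4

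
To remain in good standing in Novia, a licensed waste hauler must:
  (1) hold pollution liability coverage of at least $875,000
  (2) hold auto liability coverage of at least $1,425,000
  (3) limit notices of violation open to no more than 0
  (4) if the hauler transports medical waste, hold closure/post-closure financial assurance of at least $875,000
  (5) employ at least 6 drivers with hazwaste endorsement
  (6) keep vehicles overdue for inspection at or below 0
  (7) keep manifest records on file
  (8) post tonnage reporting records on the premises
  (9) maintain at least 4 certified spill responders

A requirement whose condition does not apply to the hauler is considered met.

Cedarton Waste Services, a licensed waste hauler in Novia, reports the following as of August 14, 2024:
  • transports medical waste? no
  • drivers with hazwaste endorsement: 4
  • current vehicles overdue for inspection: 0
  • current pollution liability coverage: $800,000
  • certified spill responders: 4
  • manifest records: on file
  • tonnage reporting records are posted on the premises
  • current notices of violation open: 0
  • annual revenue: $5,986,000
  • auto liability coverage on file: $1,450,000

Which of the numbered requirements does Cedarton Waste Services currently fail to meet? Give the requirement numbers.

1. pollution liability coverage $800,000 < $875,000 → not met
2. auto liability coverage $1,450,000 ≥ $1,425,000 → met
3. notices of violation open 0 ≤ 0 → met
4. condition 'transports medical waste' does not hold → requirement n/a → met
5. drivers with hazwaste endorsement 4 < 6 → not met
6. vehicles overdue for inspection 0 ≤ 0 → met
7. manifest records present → met
8. tonnage reporting records present → met
9. certified spill responders 4 ≥ 4 → met
Not met: 1, 5

1, 5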